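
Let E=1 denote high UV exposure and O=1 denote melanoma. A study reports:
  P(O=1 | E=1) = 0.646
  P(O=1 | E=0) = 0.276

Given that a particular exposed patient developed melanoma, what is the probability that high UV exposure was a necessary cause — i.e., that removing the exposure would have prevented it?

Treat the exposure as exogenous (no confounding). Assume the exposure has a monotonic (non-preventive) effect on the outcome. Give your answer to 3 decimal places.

Let p₁ = 0.646, p₀ = 0.276.
Under exogeneity and monotonicity, PN = (p₁ − p₀) / p₁.
PN = (0.646 − 0.276) / 0.646 = 0.37 / 0.646 ≈ 0.5728

PN ≈ 0.573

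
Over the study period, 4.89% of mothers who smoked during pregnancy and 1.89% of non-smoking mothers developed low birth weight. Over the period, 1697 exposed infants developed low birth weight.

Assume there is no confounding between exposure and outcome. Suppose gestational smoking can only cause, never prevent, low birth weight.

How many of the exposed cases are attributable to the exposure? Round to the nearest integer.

about 1041 cases

p₁ = 0.0489, p₀ = 0.0189.
PN = (p₁ − p₀)/p₁ = (0.0489 − 0.0189) / 0.0489 ≈ 0.61350.
Attributable cases ≈ PN × (exposed cases) = 0.61350 × 1697 ≈ 1041.10.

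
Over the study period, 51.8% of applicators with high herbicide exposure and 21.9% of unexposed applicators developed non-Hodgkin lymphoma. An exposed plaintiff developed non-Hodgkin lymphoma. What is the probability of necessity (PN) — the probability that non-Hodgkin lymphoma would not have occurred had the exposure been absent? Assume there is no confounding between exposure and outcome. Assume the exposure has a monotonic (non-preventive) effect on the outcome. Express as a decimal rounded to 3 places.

p₁ = 0.518, p₀ = 0.219.
Under exogeneity and monotonicity, PN = (p₁ − p₀) / p₁.
PN = (0.518 − 0.219) / 0.518 = 0.299 / 0.518 ≈ 0.5772

PN ≈ 0.577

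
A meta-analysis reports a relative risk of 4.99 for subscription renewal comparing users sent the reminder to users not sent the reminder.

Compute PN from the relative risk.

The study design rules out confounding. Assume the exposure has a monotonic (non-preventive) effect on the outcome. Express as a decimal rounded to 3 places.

PN ≈ 0.800

Under exogeneity and monotonicity, PN = (RR − 1) / RR = 1 − 1/RR.
PN = (4.99 − 1) / 4.99 = 3.99 / 4.99 ≈ 0.7996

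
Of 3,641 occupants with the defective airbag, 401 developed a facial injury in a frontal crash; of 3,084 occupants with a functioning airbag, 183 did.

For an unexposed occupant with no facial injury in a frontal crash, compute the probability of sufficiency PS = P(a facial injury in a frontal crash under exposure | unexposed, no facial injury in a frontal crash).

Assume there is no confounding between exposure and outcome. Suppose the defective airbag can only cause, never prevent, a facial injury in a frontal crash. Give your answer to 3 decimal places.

PS ≈ 0.054

p₁ = P(outcome | exposed) = 401/3641 = 0.11013
p₀ = P(outcome | unexposed) = 183/3084 = 0.059339
Under exogeneity and monotonicity, PS = (p₁ − p₀) / (1 − p₀).
PS = (0.11013 − 0.059339) / (1 − 0.059339) = 0.050796 / 0.94066 ≈ 0.0540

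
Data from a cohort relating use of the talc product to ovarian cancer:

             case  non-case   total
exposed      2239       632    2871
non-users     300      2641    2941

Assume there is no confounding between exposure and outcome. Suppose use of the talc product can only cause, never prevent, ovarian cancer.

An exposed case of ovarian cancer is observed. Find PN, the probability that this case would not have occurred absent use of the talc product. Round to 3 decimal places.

p₁ = P(outcome | exposed) = 2239/2871 = 0.77987
p₀ = P(outcome | unexposed) = 300/2941 = 0.10201
Under exogeneity and monotonicity, PN = (p₁ − p₀) / p₁.
PN = (0.77987 − 0.10201) / 0.77987 = 0.67786 / 0.77987 ≈ 0.8692

PN ≈ 0.869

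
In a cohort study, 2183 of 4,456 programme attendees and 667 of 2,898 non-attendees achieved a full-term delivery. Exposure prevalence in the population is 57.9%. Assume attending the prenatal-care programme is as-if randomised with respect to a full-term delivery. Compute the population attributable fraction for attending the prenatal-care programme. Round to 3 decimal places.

p₁ = P(outcome | exposed) = 2183/4456 = 0.4899
p₀ = P(outcome | unexposed) = 667/2898 = 0.23016
Overall risk P(Y=1) = π·p₁ + (1−π)·p₀ = 0.579×0.4899 + 0.421×0.23016 = 0.38055.
Under exogeneity, PAF = [P(Y=1) − p₀] / P(Y=1).
PAF = (0.38055 − 0.23016) / 0.38055 ≈ 0.3952

PAF ≈ 0.395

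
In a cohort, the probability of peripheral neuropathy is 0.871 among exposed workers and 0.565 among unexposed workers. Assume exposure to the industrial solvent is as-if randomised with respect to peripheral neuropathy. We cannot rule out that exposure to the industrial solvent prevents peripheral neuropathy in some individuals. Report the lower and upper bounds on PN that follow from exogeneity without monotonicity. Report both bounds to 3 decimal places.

0.351 ≤ PN ≤ 0.499

Let p₁ = 0.871, p₀ = 0.565.
Under exogeneity alone the bounds on PN are max{0,(p₁−p₀)/p₁} ≤ PN ≤ min{1,(1−p₀)/p₁}.
  lower = (p₁ − p₀)/p₁ = 0.306 / 0.871 ≈ 0.3513
  upper = min{1, (1 − p₀)/p₁} = 0.435 / 0.871 ≈ 0.4994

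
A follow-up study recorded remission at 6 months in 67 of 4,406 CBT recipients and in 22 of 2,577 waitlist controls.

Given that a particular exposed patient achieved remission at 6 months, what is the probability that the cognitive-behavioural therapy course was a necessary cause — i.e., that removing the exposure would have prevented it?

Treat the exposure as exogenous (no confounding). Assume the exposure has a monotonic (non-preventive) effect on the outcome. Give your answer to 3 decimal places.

PN ≈ 0.439

p₁ = P(outcome | exposed) = 67/4406 = 0.015207
p₀ = P(outcome | unexposed) = 22/2577 = 0.0085371
Under exogeneity and monotonicity, PN = (p₁ − p₀) / p₁.
PN = (0.015207 − 0.0085371) / 0.015207 = 0.0066695 / 0.015207 ≈ 0.4386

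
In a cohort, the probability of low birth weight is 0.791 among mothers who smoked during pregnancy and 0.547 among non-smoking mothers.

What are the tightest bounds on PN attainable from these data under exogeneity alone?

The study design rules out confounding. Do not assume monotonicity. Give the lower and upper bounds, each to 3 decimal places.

Let p₁ = 0.791, p₀ = 0.547.
Under exogeneity alone the bounds on PN are max{0,(p₁−p₀)/p₁} ≤ PN ≤ min{1,(1−p₀)/p₁}.
  lower = (p₁ − p₀)/p₁ = 0.244 / 0.791 ≈ 0.3085
  upper = min{1, (1 − p₀)/p₁} = 0.453 / 0.791 ≈ 0.5727

0.308 ≤ PN ≤ 0.573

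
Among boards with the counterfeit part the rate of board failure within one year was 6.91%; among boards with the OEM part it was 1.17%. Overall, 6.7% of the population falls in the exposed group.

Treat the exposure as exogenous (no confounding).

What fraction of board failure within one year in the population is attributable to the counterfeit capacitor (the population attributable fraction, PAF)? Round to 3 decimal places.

p₁ = 0.0691, p₀ = 0.0117.
Overall risk P(Y=1) = π·p₁ + (1−π)·p₀ = 0.067×0.0691 + 0.933×0.0117 = 0.015546.
Under exogeneity, PAF = [P(Y=1) − p₀] / P(Y=1).
PAF = (0.015546 − 0.0117) / 0.015546 ≈ 0.2474

PAF ≈ 0.247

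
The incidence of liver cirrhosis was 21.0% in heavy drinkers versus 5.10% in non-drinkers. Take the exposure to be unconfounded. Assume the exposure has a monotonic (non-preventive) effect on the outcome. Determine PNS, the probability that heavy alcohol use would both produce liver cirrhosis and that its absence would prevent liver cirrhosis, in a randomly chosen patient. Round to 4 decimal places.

PNS ≈ 0.1590

p₁ = 0.21, p₀ = 0.051.
Under exogeneity and monotonicity, PNS = p₁ − p₀.
PNS = 0.21 − 0.051 = 0.159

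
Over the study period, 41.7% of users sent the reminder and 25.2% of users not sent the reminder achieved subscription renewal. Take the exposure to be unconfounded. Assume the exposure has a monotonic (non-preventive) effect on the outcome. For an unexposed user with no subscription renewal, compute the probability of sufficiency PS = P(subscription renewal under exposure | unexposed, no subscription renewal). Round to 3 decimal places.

p₁ = 0.417, p₀ = 0.252.
Under exogeneity and monotonicity, PS = (p₁ − p₀) / (1 − p₀).
PS = (0.417 − 0.252) / (1 − 0.252) = 0.165 / 0.748 ≈ 0.2206

PS ≈ 0.221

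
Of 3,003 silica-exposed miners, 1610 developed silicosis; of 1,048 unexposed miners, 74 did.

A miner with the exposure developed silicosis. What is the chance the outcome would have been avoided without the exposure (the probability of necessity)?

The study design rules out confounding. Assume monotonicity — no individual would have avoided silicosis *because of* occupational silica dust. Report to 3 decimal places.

PN ≈ 0.868

p₁ = P(outcome | exposed) = 1610/3003 = 0.53613
p₀ = P(outcome | unexposed) = 74/1048 = 0.070611
Under exogeneity and monotonicity, PN = (p₁ − p₀) / p₁.
PN = (0.53613 − 0.070611) / 0.53613 = 0.46552 / 0.53613 ≈ 0.8683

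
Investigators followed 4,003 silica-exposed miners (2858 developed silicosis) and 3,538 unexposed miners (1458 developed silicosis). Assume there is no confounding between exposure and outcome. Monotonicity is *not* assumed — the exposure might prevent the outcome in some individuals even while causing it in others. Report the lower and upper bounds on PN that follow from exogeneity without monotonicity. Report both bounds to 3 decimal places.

0.423 ≤ PN ≤ 0.823

p₁ = P(outcome | exposed) = 2858/4003 = 0.71396
p₀ = P(outcome | unexposed) = 1458/3538 = 0.4121
Under exogeneity alone the bounds on PN are max{0,(p₁−p₀)/p₁} ≤ PN ≤ min{1,(1−p₀)/p₁}.
  lower = (p₁ − p₀)/p₁ = 0.30187 / 0.71396 ≈ 0.4228
  upper = min{1, (1 − p₀)/p₁} = 0.5879 / 0.71396 ≈ 0.8234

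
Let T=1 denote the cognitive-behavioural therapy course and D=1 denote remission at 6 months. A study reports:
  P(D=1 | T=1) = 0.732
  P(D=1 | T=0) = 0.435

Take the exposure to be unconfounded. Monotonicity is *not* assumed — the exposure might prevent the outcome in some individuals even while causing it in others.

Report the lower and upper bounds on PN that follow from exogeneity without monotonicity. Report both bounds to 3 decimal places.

Let p₁ = 0.732, p₀ = 0.435.
Under exogeneity alone the bounds on PN are max{0,(p₁−p₀)/p₁} ≤ PN ≤ min{1,(1−p₀)/p₁}.
  lower = (p₁ − p₀)/p₁ = 0.297 / 0.732 ≈ 0.4057
  upper = min{1, (1 − p₀)/p₁} = 0.565 / 0.732 ≈ 0.7719

0.406 ≤ PN ≤ 0.772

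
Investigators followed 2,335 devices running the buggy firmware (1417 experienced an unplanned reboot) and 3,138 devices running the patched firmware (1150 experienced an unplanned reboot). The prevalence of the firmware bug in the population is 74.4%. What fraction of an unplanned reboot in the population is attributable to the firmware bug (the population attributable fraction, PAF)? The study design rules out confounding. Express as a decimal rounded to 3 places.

PAF ≈ 0.328

p₁ = P(outcome | exposed) = 1417/2335 = 0.60685
p₀ = P(outcome | unexposed) = 1150/3138 = 0.36648
Overall risk P(Y=1) = π·p₁ + (1−π)·p₀ = 0.744×0.60685 + 0.256×0.36648 = 0.54532.
Under exogeneity, PAF = [P(Y=1) − p₀] / P(Y=1).
PAF = (0.54532 − 0.36648) / 0.54532 ≈ 0.3280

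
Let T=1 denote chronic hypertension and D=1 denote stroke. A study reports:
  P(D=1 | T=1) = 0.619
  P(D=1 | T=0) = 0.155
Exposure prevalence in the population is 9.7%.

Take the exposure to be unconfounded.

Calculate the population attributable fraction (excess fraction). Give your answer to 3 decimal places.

Let p₁ = 0.619, p₀ = 0.155.
Overall risk P(Y=1) = π·p₁ + (1−π)·p₀ = 0.097×0.619 + 0.903×0.155 = 0.20001.
Under exogeneity, PAF = [P(Y=1) − p₀] / P(Y=1).
PAF = (0.20001 − 0.155) / 0.20001 ≈ 0.2250

PAF ≈ 0.225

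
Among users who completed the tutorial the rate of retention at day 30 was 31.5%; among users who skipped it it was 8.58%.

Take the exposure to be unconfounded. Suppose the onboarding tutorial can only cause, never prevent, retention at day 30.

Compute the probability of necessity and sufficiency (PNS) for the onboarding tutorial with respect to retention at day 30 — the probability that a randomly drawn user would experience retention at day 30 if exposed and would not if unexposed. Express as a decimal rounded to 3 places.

p₁ = 0.315, p₀ = 0.0858.
Under exogeneity and monotonicity, PNS = p₁ − p₀.
PNS = 0.315 − 0.0858 = 0.2292

PNS ≈ 0.229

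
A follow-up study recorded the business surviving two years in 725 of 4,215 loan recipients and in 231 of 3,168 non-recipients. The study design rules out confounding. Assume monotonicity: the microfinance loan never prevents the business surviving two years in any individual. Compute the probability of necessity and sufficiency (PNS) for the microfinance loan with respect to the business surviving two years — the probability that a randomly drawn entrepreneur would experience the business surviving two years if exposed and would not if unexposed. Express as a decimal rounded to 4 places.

p₁ = P(outcome | exposed) = 725/4215 = 0.172
p₀ = P(outcome | unexposed) = 231/3168 = 0.072917
Under exogeneity and monotonicity, PNS = p₁ − p₀.
PNS = 0.172 − 0.072917 = 0.099088

PNS ≈ 0.0991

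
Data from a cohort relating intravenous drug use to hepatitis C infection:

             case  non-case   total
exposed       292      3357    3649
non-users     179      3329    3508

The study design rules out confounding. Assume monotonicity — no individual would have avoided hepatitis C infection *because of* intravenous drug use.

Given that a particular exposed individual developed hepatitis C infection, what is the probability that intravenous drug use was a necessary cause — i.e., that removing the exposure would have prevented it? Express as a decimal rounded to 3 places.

PN ≈ 0.362

p₁ = P(outcome | exposed) = 292/3649 = 0.080022
p₀ = P(outcome | unexposed) = 179/3508 = 0.051026
Under exogeneity and monotonicity, PN = (p₁ − p₀) / p₁.
PN = (0.080022 − 0.051026) / 0.080022 = 0.028996 / 0.080022 ≈ 0.3623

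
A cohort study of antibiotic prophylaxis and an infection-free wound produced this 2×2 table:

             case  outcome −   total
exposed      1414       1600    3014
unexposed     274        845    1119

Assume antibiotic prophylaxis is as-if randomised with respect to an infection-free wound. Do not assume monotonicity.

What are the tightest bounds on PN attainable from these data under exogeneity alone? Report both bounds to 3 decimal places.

0.478 ≤ PN ≤ 1.000

p₁ = P(outcome | exposed) = 1414/3014 = 0.46914
p₀ = P(outcome | unexposed) = 274/1119 = 0.24486
Under exogeneity alone the bounds on PN are max{0,(p₁−p₀)/p₁} ≤ PN ≤ min{1,(1−p₀)/p₁}.
  lower = (p₁ − p₀)/p₁ = 0.22428 / 0.46914 ≈ 0.4781
  upper = min{1, (1 − p₀)/p₁} = 0.75514 / 0.46914 ≈ 1.6096 → capped at 1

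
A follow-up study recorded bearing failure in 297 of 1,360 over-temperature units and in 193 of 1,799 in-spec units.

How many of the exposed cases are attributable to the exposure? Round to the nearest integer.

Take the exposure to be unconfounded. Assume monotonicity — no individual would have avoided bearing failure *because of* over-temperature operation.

p₁ = P(outcome | exposed) = 297/1360 = 0.21838
p₀ = P(outcome | unexposed) = 193/1799 = 0.10728
PN = (p₁ − p₀)/p₁ = (0.21838 − 0.10728) / 0.21838 ≈ 0.50874.
Attributable cases ≈ PN × (exposed cases) = 0.50874 × 297 ≈ 151.10.

about 151 cases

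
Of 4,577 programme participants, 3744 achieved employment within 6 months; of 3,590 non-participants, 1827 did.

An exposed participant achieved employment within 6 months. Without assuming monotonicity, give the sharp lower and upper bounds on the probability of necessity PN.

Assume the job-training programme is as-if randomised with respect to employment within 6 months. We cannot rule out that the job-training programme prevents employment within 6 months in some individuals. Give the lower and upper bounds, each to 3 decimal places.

p₁ = P(outcome | exposed) = 3744/4577 = 0.818
p₀ = P(outcome | unexposed) = 1827/3590 = 0.50891
Under exogeneity alone the bounds on PN are max{0,(p₁−p₀)/p₁} ≤ PN ≤ min{1,(1−p₀)/p₁}.
  lower = (p₁ − p₀)/p₁ = 0.30909 / 0.818 ≈ 0.3779
  upper = min{1, (1 − p₀)/p₁} = 0.49109 / 0.818 ≈ 0.6003

0.378 ≤ PN ≤ 0.600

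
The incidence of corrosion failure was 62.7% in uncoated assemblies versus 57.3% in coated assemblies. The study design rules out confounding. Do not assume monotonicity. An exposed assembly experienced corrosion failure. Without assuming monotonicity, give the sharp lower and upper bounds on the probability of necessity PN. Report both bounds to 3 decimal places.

p₁ = 0.627, p₀ = 0.573.
Under exogeneity alone the bounds on PN are max{0,(p₁−p₀)/p₁} ≤ PN ≤ min{1,(1−p₀)/p₁}.
  lower = (p₁ − p₀)/p₁ = 0.054 / 0.627 ≈ 0.0861
  upper = min{1, (1 − p₀)/p₁} = 0.427 / 0.627 ≈ 0.6810

0.086 ≤ PN ≤ 0.681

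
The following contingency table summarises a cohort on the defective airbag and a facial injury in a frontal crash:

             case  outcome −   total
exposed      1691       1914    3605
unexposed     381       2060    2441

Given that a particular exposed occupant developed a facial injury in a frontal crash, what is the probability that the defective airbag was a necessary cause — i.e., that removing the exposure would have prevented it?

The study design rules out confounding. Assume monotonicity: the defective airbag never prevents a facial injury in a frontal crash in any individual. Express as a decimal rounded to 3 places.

p₁ = P(outcome | exposed) = 1691/3605 = 0.46907
p₀ = P(outcome | unexposed) = 381/2441 = 0.15608
Under exogeneity and monotonicity, PN = (p₁ − p₀)/p₁.
PN = (0.46907 − 0.15608) / 0.46907 ≈ 0.6672

PN ≈ 0.667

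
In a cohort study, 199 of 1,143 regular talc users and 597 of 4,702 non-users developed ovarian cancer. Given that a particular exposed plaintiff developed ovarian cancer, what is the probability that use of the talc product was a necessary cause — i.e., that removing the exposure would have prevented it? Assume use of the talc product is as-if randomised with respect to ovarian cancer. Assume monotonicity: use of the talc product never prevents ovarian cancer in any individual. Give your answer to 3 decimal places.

PN ≈ 0.271

p₁ = P(outcome | exposed) = 199/1143 = 0.1741
p₀ = P(outcome | unexposed) = 597/4702 = 0.12697
Under exogeneity and monotonicity, PN = (p₁ − p₀) / p₁.
PN = (0.1741 − 0.12697) / 0.1741 = 0.047136 / 0.1741 ≈ 0.2707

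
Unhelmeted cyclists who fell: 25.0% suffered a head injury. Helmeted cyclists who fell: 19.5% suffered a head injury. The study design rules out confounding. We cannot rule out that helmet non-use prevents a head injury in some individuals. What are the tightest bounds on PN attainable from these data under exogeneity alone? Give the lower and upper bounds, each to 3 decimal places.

p₁ = 0.25, p₀ = 0.195.
Under exogeneity alone the bounds on PN are max{0,(p₁−p₀)/p₁} ≤ PN ≤ min{1,(1−p₀)/p₁}.
  lower = (p₁ − p₀)/p₁ = 0.055 / 0.25 ≈ 0.2200
  upper = min{1, (1 − p₀)/p₁} = 0.805 / 0.25 ≈ 3.2200 → capped at 1

0.220 ≤ PN ≤ 1.000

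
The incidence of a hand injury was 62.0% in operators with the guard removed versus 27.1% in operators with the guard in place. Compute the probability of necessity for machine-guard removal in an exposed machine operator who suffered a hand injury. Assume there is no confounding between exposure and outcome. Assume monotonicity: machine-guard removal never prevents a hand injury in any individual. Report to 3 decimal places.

PN ≈ 0.563

p₁ = 0.62, p₀ = 0.271.
Under exogeneity and monotonicity, PN = (p₁ − p₀) / p₁.
PN = (0.62 − 0.271) / 0.62 = 0.349 / 0.62 ≈ 0.5629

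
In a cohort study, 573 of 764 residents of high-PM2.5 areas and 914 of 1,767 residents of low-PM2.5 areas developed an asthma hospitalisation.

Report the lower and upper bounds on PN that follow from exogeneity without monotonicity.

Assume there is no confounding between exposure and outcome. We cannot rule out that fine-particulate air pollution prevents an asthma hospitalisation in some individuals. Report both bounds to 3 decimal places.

0.310 ≤ PN ≤ 0.644

p₁ = P(outcome | exposed) = 573/764 = 0.75
p₀ = P(outcome | unexposed) = 914/1767 = 0.51726
Under exogeneity alone the bounds on PN are max{0,(p₁−p₀)/p₁} ≤ PN ≤ min{1,(1−p₀)/p₁}.
  lower = (p₁ − p₀)/p₁ = 0.23274 / 0.75 ≈ 0.3103
  upper = min{1, (1 − p₀)/p₁} = 0.48274 / 0.75 ≈ 0.6437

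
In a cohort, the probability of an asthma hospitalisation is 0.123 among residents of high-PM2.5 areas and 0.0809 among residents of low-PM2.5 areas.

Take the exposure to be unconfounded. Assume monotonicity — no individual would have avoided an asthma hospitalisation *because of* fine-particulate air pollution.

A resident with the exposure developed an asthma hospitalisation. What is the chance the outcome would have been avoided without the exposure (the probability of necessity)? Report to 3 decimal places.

PN ≈ 0.342

Let p₁ = 0.123, p₀ = 0.0809.
Under exogeneity and monotonicity, PN = (p₁ − p₀) / p₁.
PN = (0.123 − 0.0809) / 0.123 = 0.0421 / 0.123 ≈ 0.3423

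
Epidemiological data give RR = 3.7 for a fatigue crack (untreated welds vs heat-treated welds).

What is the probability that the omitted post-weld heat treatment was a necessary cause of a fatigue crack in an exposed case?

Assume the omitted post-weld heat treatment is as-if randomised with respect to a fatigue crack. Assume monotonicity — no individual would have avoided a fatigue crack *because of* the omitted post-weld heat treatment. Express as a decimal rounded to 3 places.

PN ≈ 0.730

Under exogeneity and monotonicity, PN = (RR − 1) / RR = 1 − 1/RR.
PN = (3.7 − 1) / 3.7 = 2.7 / 3.7 ≈ 0.7297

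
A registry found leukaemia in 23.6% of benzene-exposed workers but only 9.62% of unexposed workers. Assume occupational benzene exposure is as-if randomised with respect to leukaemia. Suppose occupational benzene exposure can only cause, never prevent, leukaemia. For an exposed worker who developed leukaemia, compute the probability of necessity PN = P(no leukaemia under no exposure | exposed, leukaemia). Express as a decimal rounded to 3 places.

PN ≈ 0.592

p₁ = 0.236, p₀ = 0.0962.
Under exogeneity and monotonicity, PN = (p₁ − p₀) / p₁.
PN = (0.236 − 0.0962) / 0.236 = 0.1398 / 0.236 ≈ 0.5924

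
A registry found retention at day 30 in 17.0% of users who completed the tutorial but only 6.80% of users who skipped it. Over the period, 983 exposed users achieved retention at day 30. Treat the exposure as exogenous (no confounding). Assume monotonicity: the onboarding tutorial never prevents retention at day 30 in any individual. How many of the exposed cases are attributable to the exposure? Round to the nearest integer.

about 590 cases

p₁ = 0.17, p₀ = 0.068.
PN = (p₁ − p₀)/p₁ = (0.17 − 0.068) / 0.17 ≈ 0.60000.
Attributable cases ≈ PN × (exposed cases) = 0.60000 × 983 ≈ 589.80.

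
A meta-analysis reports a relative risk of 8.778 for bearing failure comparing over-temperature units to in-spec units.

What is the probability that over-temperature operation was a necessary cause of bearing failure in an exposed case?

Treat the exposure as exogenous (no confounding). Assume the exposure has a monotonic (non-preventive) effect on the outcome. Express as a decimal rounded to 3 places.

Under exogeneity and monotonicity, PN = (RR − 1) / RR = 1 − 1/RR.
PN = (8.778 − 1) / 8.778 = 7.778 / 8.778 ≈ 0.8861

PN ≈ 0.886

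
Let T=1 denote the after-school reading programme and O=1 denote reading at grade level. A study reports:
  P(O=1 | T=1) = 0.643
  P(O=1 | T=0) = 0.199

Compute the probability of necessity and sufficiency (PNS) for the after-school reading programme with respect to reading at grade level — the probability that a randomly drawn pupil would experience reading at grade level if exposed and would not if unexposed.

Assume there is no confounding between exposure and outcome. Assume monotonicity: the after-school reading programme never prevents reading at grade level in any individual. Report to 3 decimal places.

Let p₁ = 0.643, p₀ = 0.199.
Under exogeneity and monotonicity, PNS = p₁ − p₀.
PNS = 0.643 − 0.199 = 0.444

PNS ≈ 0.444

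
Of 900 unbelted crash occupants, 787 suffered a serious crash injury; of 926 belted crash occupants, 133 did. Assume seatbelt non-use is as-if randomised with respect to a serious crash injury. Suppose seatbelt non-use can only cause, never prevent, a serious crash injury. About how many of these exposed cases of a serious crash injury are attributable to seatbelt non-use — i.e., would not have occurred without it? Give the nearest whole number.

p₁ = P(outcome | exposed) = 787/900 = 0.87444
p₀ = P(outcome | unexposed) = 133/926 = 0.14363
PN = (p₁ − p₀)/p₁ = (0.87444 − 0.14363) / 0.87444 ≈ 0.83575.
Attributable cases ≈ PN × (exposed cases) = 0.83575 × 787 ≈ 657.73.

about 658 cases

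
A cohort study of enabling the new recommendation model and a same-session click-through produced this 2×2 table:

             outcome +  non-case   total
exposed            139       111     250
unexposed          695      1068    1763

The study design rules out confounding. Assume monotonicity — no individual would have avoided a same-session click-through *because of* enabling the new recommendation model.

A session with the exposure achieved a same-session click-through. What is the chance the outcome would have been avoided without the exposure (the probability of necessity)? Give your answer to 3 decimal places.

p₁ = P(outcome | exposed) = 139/250 = 0.556
p₀ = P(outcome | unexposed) = 695/1763 = 0.39421
Under exogeneity and monotonicity, PN = (p₁ − p₀)/p₁.
PN = (0.556 − 0.39421) / 0.556 ≈ 0.2910

PN ≈ 0.291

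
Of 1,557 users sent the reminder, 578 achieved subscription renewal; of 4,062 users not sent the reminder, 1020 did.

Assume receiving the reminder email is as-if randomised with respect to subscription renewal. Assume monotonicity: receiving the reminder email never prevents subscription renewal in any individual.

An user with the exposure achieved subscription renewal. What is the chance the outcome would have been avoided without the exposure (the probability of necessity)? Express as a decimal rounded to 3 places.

p₁ = P(outcome | exposed) = 578/1557 = 0.37123
p₀ = P(outcome | unexposed) = 1020/4062 = 0.25111
Under exogeneity and monotonicity, PN = (p₁ − p₀) / p₁.
PN = (0.37123 − 0.25111) / 0.37123 = 0.12012 / 0.37123 ≈ 0.3236

PN ≈ 0.324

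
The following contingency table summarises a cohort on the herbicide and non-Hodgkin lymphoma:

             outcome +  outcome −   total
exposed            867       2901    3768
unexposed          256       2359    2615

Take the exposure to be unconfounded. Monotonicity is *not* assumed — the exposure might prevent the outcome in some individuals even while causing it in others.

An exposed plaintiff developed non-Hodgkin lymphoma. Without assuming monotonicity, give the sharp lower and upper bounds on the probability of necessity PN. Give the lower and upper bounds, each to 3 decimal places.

p₁ = P(outcome | exposed) = 867/3768 = 0.2301
p₀ = P(outcome | unexposed) = 256/2615 = 0.097897
Under exogeneity alone the bounds on PN are max{0,(p₁−p₀)/p₁} ≤ PN ≤ min{1,(1−p₀)/p₁}.
  lower = (p₁ − p₀)/p₁ = 0.1322 / 0.2301 ≈ 0.5745
  upper = min{1, (1 − p₀)/p₁} = 0.9021 / 0.2301 ≈ 3.9206 → capped at 1

0.575 ≤ PN ≤ 1.000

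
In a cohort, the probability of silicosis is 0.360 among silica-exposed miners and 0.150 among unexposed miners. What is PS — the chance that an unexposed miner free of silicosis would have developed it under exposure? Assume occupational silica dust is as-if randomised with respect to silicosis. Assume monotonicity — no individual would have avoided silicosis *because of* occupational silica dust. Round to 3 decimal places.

Let p₁ = 0.36, p₀ = 0.15.
Under exogeneity and monotonicity, PS = (p₁ − p₀) / (1 − p₀).
PS = (0.36 − 0.15) / (1 − 0.15) = 0.21 / 0.85 ≈ 0.2471

PS ≈ 0.247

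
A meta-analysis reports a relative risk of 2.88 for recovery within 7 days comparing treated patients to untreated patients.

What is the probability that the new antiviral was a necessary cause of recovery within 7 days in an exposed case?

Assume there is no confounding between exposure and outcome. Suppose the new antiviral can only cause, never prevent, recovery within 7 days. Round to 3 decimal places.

Under exogeneity and monotonicity, PN = (RR − 1) / RR = 1 − 1/RR.
PN = (2.88 − 1) / 2.88 = 1.88 / 2.88 ≈ 0.6528

PN ≈ 0.653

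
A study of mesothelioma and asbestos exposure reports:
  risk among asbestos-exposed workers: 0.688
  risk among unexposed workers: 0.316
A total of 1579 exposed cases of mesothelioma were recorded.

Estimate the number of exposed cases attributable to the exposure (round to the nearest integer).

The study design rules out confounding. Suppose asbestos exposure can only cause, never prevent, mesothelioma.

about 854 cases

Let p₁ = 0.688, p₀ = 0.316.
PN = (p₁ − p₀)/p₁ = (0.688 − 0.316) / 0.688 ≈ 0.54070.
Attributable cases ≈ PN × (exposed cases) = 0.54070 × 1579 ≈ 853.76.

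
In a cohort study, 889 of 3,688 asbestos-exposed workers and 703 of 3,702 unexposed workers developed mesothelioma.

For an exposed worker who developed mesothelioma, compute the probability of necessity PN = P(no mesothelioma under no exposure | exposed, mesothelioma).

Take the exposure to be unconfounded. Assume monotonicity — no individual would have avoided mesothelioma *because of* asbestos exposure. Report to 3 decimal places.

PN ≈ 0.212

p₁ = P(outcome | exposed) = 889/3688 = 0.24105
p₀ = P(outcome | unexposed) = 703/3702 = 0.1899
Under exogeneity and monotonicity, PN = (p₁ − p₀) / p₁.
PN = (0.24105 − 0.1899) / 0.24105 = 0.051155 / 0.24105 ≈ 0.2122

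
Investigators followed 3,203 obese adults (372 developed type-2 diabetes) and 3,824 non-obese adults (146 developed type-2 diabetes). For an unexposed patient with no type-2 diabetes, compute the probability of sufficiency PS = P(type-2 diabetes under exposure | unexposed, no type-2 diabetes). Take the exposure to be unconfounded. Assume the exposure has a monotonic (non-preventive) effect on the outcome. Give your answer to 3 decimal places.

p₁ = P(outcome | exposed) = 372/3203 = 0.11614
p₀ = P(outcome | unexposed) = 146/3824 = 0.03818
Under exogeneity and monotonicity, PS = (p₁ − p₀) / (1 − p₀).
PS = (0.11614 − 0.03818) / (1 − 0.03818) = 0.077961 / 0.96182 ≈ 0.0811

PS ≈ 0.081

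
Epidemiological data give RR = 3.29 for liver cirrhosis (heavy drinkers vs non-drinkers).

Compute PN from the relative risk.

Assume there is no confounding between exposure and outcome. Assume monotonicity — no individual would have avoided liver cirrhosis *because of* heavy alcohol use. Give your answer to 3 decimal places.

Under exogeneity and monotonicity, PN = (RR − 1) / RR = 1 − 1/RR.
PN = (3.29 − 1) / 3.29 = 2.29 / 3.29 ≈ 0.6960

PN ≈ 0.696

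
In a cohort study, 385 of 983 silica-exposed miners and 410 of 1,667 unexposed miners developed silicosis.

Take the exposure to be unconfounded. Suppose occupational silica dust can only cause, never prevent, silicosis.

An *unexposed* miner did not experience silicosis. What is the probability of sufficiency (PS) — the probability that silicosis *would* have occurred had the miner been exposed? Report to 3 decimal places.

p₁ = P(outcome | exposed) = 385/983 = 0.39166
p₀ = P(outcome | unexposed) = 410/1667 = 0.24595
Under exogeneity and monotonicity, PS = (p₁ − p₀) / (1 − p₀).
PS = (0.39166 − 0.24595) / (1 − 0.24595) = 0.14571 / 0.75405 ≈ 0.1932

PS ≈ 0.193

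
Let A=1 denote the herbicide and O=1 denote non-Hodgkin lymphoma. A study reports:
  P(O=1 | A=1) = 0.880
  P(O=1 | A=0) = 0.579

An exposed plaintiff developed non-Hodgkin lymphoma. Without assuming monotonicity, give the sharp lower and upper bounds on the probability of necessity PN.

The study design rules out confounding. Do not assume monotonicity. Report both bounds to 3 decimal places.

0.342 ≤ PN ≤ 0.478

Let p₁ = 0.88, p₀ = 0.579.
Under exogeneity alone the bounds on PN are max{0,(p₁−p₀)/p₁} ≤ PN ≤ min{1,(1−p₀)/p₁}.
  lower = (p₁ − p₀)/p₁ = 0.301 / 0.88 ≈ 0.3420
  upper = min{1, (1 − p₀)/p₁} = 0.421 / 0.88 ≈ 0.4784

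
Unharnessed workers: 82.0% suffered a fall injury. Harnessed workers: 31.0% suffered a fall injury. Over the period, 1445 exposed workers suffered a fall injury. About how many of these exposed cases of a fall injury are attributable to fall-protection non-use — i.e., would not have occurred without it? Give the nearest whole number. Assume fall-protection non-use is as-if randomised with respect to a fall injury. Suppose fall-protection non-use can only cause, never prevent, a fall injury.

p₁ = 0.82, p₀ = 0.31.
PN = (p₁ − p₀)/p₁ = (0.82 − 0.31) / 0.82 ≈ 0.62195.
Attributable cases ≈ PN × (exposed cases) = 0.62195 × 1445 ≈ 898.72.

about 899 cases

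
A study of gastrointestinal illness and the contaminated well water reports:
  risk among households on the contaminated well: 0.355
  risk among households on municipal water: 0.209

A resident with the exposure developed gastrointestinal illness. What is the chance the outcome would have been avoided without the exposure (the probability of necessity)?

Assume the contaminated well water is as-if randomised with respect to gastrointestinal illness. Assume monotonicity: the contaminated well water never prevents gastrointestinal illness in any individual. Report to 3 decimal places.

Let p₁ = 0.355, p₀ = 0.209.
Under exogeneity and monotonicity, PN = (p₁ − p₀) / p₁.
PN = (0.355 − 0.209) / 0.355 = 0.146 / 0.355 ≈ 0.4113

PN ≈ 0.411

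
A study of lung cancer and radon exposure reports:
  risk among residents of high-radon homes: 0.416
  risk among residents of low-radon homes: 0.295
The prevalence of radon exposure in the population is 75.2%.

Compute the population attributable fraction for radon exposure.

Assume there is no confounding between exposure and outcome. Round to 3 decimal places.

PAF ≈ 0.236

Let p₁ = 0.416, p₀ = 0.295.
Overall risk P(Y=1) = π·p₁ + (1−π)·p₀ = 0.752×0.416 + 0.248×0.295 = 0.38599.
Under exogeneity, PAF = [P(Y=1) − p₀] / P(Y=1).
PAF = (0.38599 − 0.295) / 0.38599 ≈ 0.2357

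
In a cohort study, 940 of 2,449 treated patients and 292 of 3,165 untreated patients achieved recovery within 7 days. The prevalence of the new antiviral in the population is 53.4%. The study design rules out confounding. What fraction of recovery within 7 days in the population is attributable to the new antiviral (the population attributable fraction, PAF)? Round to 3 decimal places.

PAF ≈ 0.628

p₁ = P(outcome | exposed) = 940/2449 = 0.38383
p₀ = P(outcome | unexposed) = 292/3165 = 0.092259
Overall risk P(Y=1) = π·p₁ + (1−π)·p₀ = 0.534×0.38383 + 0.466×0.092259 = 0.24796.
Under exogeneity, PAF = [P(Y=1) − p₀] / P(Y=1).
PAF = (0.24796 − 0.092259) / 0.24796 ≈ 0.6279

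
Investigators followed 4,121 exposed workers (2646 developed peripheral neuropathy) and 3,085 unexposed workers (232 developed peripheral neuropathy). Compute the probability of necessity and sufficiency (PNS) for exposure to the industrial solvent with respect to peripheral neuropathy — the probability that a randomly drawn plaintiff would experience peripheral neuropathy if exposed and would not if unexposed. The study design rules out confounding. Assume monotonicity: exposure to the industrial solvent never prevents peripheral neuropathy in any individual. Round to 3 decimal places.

PNS ≈ 0.567

p₁ = P(outcome | exposed) = 2646/4121 = 0.64208
p₀ = P(outcome | unexposed) = 232/3085 = 0.075203
Under exogeneity and monotonicity, PNS = p₁ − p₀.
PNS = 0.64208 − 0.075203 = 0.56687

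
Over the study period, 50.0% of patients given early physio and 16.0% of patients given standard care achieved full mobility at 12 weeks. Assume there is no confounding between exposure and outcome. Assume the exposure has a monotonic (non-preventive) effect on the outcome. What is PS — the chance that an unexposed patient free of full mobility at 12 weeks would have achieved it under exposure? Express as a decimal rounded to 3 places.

PS ≈ 0.405

p₁ = 0.5, p₀ = 0.16.
Under exogeneity and monotonicity, PS = (p₁ − p₀) / (1 − p₀).
PS = (0.5 − 0.16) / (1 − 0.16) = 0.34 / 0.84 ≈ 0.4048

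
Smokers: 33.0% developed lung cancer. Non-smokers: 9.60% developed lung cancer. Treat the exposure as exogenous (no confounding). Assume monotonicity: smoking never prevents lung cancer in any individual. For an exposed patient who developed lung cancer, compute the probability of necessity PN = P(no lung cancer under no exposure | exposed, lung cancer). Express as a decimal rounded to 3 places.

PN ≈ 0.709

p₁ = 0.33, p₀ = 0.096.
Under exogeneity and monotonicity, PN = (p₁ − p₀) / p₁.
PN = (0.33 − 0.096) / 0.33 = 0.234 / 0.33 ≈ 0.7091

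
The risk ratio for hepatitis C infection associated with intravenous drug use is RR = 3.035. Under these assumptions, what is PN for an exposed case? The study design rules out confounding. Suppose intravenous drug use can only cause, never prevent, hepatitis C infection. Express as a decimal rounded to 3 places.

PN ≈ 0.671

Under exogeneity and monotonicity, PN = (RR − 1) / RR = 1 − 1/RR.
PN = (3.035 − 1) / 3.035 = 2.035 / 3.035 ≈ 0.6705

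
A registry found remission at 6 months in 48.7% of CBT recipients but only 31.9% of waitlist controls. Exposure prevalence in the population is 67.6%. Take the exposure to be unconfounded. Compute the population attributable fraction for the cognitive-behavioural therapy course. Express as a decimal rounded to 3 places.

PAF ≈ 0.263

p₁ = 0.487, p₀ = 0.319.
Overall risk P(Y=1) = π·p₁ + (1−π)·p₀ = 0.676×0.487 + 0.324×0.319 = 0.43257.
Under exogeneity, PAF = [P(Y=1) − p₀] / P(Y=1).
PAF = (0.43257 − 0.319) / 0.43257 ≈ 0.2625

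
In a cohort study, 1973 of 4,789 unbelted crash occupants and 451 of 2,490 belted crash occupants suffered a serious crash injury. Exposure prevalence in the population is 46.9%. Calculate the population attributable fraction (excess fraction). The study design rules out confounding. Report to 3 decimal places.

PAF ≈ 0.374

p₁ = P(outcome | exposed) = 1973/4789 = 0.41199
p₀ = P(outcome | unexposed) = 451/2490 = 0.18112
Overall risk P(Y=1) = π·p₁ + (1−π)·p₀ = 0.469×0.41199 + 0.531×0.18112 = 0.2894.
Under exogeneity, PAF = [P(Y=1) − p₀] / P(Y=1).
PAF = (0.2894 − 0.18112) / 0.2894 ≈ 0.3741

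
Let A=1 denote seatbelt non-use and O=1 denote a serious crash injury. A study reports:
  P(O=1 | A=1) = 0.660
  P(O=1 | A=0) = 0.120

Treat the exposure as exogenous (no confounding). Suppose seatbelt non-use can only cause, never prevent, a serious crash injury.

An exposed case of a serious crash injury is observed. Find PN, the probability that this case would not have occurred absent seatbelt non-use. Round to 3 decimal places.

Let p₁ = 0.66, p₀ = 0.12.
Under exogeneity and monotonicity, PN = (p₁ − p₀) / p₁.
PN = (0.66 − 0.12) / 0.66 = 0.54 / 0.66 ≈ 0.8182

PN ≈ 0.818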